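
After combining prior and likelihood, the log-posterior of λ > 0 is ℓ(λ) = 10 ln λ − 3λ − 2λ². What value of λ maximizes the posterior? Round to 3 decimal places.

λ̂_MAP = 1.250

ℓ'(λ) = 10/λ − 3 − 4λ. Setting this to zero and multiplying by λ: 4λ² + 3λ − 10 = 0.
λ = (−3 + √(3² + 4·4·10)) / (2·4) = (−3 + √169) / 8 = (−3 + 13)/8 = 5/4.
ℓ''(λ) = −10/λ² − 4 < 0, confirming a maximum.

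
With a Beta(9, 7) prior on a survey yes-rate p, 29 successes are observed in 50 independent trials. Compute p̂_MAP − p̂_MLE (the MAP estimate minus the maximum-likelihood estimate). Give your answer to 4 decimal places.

Posterior is Beta(38, 28); MAP = (38−1)/(66−2) = 37/64 ≈ 0.57813.
MLE ignores the prior: p̂_MLE = k/n = 29/50 ≈ 0.58000.
Difference = 37/64 − 29/50 = -3/1600 ≈ -0.0019.

MAP − MLE = -0.0019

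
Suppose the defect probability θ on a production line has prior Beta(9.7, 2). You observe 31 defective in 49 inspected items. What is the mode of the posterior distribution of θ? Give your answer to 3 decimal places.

Prior: Beta(9.7, 2).
Data: 31 successes in 49 trials. The binomial likelihood contributes θ^31(1−θ)^18, so the posterior is Beta(9.7+31, 2+18) = Beta(40.7, 20).
For Beta(a, b) with a, b > 1 the mode is (a−1)/(a+b−2) = 39.7/58.7 ≈ 0.676.

θ̂_MAP = 0.676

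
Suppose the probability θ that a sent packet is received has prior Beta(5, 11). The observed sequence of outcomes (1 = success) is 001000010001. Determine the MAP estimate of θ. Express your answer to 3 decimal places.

Prior: Beta(5, 11).
Data: 3 successes in 12 trials (from the sequence). The binomial likelihood contributes θ^3(1−θ)^9, so the posterior is Beta(5+3, 11+9) = Beta(8, 20).
For Beta(a, b) with a, b > 1 the mode is (a−1)/(a+b−2) = 7/26 ≈ 0.269.

θ̂_MAP = 0.269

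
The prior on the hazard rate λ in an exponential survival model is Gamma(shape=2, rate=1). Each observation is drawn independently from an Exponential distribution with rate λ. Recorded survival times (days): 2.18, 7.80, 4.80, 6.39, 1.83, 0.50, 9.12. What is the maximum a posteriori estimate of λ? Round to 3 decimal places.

The Exponential(rate=λ) likelihood is ∝ λ^n e^(−λΣtᵢ). Here n = 7 and Σtᵢ = 2.18 + 7.80 + 4.80 + 6.39 + 1.83 + 0.50 + 9.12 = 32.62.
Posterior ∝ λe^(−1λ) · λ^7e^(−32.62λ) = λ^8e^(−33.62λ), i.e. Gamma(9, 33.62).
Mode = (a−1)/b = 8/33.62 ≈ 0.238.

λ̂_MAP = 0.238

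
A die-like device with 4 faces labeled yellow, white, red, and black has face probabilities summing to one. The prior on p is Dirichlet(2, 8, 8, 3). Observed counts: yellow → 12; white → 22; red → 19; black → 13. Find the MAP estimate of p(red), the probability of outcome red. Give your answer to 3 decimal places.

MAP estimate of p(red) = 0.313

The posterior is Dirichlet(αᵢ + nᵢ) = Dirichlet(14, 30, 27, 16).
For a Dirichlet(a₁,…,a_K) with all aᵢ > 1, the mode has j-th component (aⱼ − 1)/(Σaᵢ − K).
Here Σaᵢ = 87 and K = 4, so p(red) = (27 − 1)/(87 − 4) = 26/83 ≈ 0.313.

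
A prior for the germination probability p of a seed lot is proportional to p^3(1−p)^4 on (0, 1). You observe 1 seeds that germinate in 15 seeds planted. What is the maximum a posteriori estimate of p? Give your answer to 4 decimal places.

p̂_MAP = 0.1818

The prior density ∝ p^3(1−p)^4 is the kernel of Beta(4, 5).
Data: 1 success in 15 trials. The binomial likelihood contributes p(1−p)^14, so the posterior is Beta(4+1, 5+14) = Beta(5, 19).
For Beta(a, b) with a, b > 1 the mode is (a−1)/(a+b−2) = 4/22 ≈ 0.1818.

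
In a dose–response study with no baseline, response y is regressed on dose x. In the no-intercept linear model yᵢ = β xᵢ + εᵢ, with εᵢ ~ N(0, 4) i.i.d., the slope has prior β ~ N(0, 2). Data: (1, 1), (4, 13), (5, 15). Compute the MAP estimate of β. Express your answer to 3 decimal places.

β̂_MAP = 2.909

log p(β | y) = −Σ(yᵢ − βxᵢ)²/(2·4) − β²/(2·2) + const.
Setting the derivative to zero: Σxᵢ(yᵢ − βxᵢ)/4 − β/2 = 0, so β = Σxᵢyᵢ / (Σxᵢ² + σ²/τ²).
Σxᵢyᵢ = 1·1 + 4·13 + 5·15 = 128; Σxᵢ² = 42; σ²/τ² = 2.
β̂_MAP = 128 / (42 + 2) = 128/44 ≈ 2.909.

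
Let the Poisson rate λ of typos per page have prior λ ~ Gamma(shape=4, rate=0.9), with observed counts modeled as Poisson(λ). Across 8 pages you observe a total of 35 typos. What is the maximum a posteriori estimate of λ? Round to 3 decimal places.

λ̂_MAP = 4.270

Σxᵢ = 35, n = 8.
Posterior ∝ λ^3e^(−0.9λ) · λ^35e^(−8λ) = λ^38e^(−8.9λ), i.e. Gamma(shape=39, rate=8.9).
The mode of a Gamma(a, b) with a ≥ 1 (shape–rate) is (a−1)/b = 38/8.9 ≈ 4.270.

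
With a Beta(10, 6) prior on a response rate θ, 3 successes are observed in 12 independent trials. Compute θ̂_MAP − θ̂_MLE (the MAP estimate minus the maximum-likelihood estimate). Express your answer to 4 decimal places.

MAP − MLE = 0.2115

Posterior is Beta(13, 15); MAP = (13−1)/(28−2) = 12/26 ≈ 0.46154.
MLE ignores the prior: θ̂_MLE = k/n = 3/12 ≈ 0.25000.
Difference = 12/26 − 3/12 = 11/52 ≈ 0.2115.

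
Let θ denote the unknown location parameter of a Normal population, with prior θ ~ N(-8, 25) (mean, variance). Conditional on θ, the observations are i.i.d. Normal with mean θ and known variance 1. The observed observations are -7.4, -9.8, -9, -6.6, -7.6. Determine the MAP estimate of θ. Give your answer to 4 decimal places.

n = 5; x̄ = ((-7.4) + (-9.8) + (-9) + (-6.6) + (-7.6))/5 = -40.4/5 = -8.08.
For a Normal prior and Normal likelihood with known variance, the posterior is Normal; its mode equals its mean, the precision-weighted average.
Prior precision 1/σ₀² = 1/25 = 0.04; data precision n/σ² = 5/1 = 5.
θ̂ = (0.04·(-8) + 5·(-8.08)) / (0.04 + 5) = (-40.72)/5.04 = -509/63 ≈ -8.0794.

θ̂_MAP = -8.0794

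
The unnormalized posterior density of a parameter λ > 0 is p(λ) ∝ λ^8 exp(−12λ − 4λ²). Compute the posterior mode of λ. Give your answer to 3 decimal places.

λ̂_MAP = 0.500

ℓ'(λ) = 8/λ − 12 − 8λ. Setting this to zero and multiplying by λ: 8λ² + 12λ − 8 = 0.
λ = (−12 + √(12² + 4·8·8)) / (2·8) = (−12 + √400) / 16 = (−12 + 20)/16 = 1/2.
ℓ''(λ) = −8/λ² − 8 < 0, confirming a maximum.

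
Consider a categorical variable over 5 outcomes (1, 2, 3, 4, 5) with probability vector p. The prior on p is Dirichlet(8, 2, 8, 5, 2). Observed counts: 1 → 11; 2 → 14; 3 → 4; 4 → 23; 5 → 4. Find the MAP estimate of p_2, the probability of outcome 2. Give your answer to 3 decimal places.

MAP estimate: 0.197

The posterior is Dirichlet(αᵢ + nᵢ) = Dirichlet(19, 16, 12, 28, 6).
For a Dirichlet(a₁,…,a_K) with all aᵢ > 1, the mode has j-th component (aⱼ − 1)/(Σaᵢ − K).
Here Σaᵢ = 81 and K = 5, so p_2 = (16 − 1)/(81 − 5) = 15/76 ≈ 0.197.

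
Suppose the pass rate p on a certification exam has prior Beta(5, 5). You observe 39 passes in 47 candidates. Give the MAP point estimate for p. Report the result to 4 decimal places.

p̂_MAP = 0.7818

Prior: Beta(5, 5).
Data: 39 successes in 47 trials. The binomial likelihood contributes p^39(1−p)^8, so the posterior is Beta(5+39, 5+8) = Beta(44, 13).
For Beta(a, b) with a, b > 1 the mode is (a−1)/(a+b−2) = 43/55 ≈ 0.7818.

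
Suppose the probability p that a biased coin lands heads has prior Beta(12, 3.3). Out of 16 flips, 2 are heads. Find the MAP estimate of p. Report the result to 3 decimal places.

Prior: Beta(12, 3.3).
Data: 2 successes in 16 trials. The binomial likelihood contributes p^2(1−p)^14, so the posterior is Beta(12+2, 3.3+14) = Beta(14, 17.3).
For Beta(a, b) with a, b > 1 the mode is (a−1)/(a+b−2) = 13/29.3 ≈ 0.444.

p̂_MAP = 0.444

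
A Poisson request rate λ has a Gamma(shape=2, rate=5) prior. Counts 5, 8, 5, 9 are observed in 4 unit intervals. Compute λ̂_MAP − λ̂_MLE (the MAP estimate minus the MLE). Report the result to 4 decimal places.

Σxᵢ = 27. Posterior is Gamma(29, 9); MAP = (29−1)/9 = 28/9 ≈ 3.11111.
MLE = x̄ = 27/4 ≈ 6.75000.
Difference = 28/9 − 27/4 = -131/36 ≈ -3.6389.

MAP − MLE = -3.6389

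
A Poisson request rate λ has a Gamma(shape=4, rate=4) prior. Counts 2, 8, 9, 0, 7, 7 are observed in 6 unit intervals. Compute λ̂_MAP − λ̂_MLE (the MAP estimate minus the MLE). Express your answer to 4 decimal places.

Σxᵢ = 33. Posterior is Gamma(37, 10); MAP = (37−1)/10 = 36/10 ≈ 3.60000.
MLE = x̄ = 33/6 ≈ 5.50000.
Difference = 36/10 − 33/6 = -19/10 ≈ -1.9000.

MAP − MLE = -1.9000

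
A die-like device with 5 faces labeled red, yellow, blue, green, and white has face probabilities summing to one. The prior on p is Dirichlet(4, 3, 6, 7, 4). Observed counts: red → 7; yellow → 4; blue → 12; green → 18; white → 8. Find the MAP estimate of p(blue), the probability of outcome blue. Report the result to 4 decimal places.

MAP estimate of p(blue) = 0.2500

The posterior is Dirichlet(αᵢ + nᵢ) = Dirichlet(11, 7, 18, 25, 12).
For a Dirichlet(a₁,…,a_K) with all aᵢ > 1, the mode has j-th component (aⱼ − 1)/(Σaᵢ − K).
Here Σaᵢ = 73 and K = 5, so p(blue) = (18 − 1)/(73 − 5) = 17/68 ≈ 0.2500.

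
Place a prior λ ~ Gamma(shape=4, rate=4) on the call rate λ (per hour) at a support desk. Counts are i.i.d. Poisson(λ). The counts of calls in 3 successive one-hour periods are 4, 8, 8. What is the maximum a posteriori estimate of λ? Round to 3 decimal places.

λ̂_MAP = 3.286

Σxᵢ = 4+8+8 = 20, with n = 3.
Posterior ∝ λ^3e^(−4λ) · λ^20e^(−3λ) = λ^23e^(−7λ), i.e. Gamma(shape=24, rate=7).
The mode of a Gamma(a, b) with a ≥ 1 (shape–rate) is (a−1)/b = 23/7 ≈ 3.286.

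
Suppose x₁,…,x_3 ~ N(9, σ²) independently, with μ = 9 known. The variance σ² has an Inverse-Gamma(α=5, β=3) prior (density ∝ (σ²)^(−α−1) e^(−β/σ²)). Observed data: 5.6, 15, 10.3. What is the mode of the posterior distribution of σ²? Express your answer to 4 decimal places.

Sum of squared deviations about the known mean: SS = (5.6−9)² + (15−9)² + (10.3−9)² = 49.25.
The Normal likelihood contributes (σ²)^(−n/2) exp(−SS/(2σ²)), so the posterior is Inverse-Gamma(α + n/2, β + SS/2) = Inverse-Gamma(6.5, 27.625).
The mode of Inverse-Gamma(a, b) is b/(a+1) = 27.625/7.5 ≈ 3.6833.

σ̂²_MAP = 3.6833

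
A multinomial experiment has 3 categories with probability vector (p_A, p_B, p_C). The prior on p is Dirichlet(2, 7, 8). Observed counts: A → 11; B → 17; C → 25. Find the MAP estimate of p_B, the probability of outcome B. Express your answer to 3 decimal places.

MAP estimate of p_B = 0.343

The posterior is Dirichlet(αᵢ + nᵢ) = Dirichlet(13, 24, 33).
For a Dirichlet(a₁,…,a_K) with all aᵢ > 1, the mode has j-th component (aⱼ − 1)/(Σaᵢ − K).
Here Σaᵢ = 70 and K = 3, so p_B = (24 − 1)/(70 − 3) = 23/67 ≈ 0.343.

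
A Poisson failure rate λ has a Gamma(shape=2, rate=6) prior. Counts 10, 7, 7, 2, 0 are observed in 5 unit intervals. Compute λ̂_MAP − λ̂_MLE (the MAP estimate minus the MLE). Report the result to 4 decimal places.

Σxᵢ = 26. Posterior is Gamma(28, 11); MAP = (28−1)/11 = 27/11 ≈ 2.45455.
MLE = x̄ = 26/5 ≈ 5.20000.
Difference = 27/11 − 26/5 = -151/55 ≈ -2.7455.

MAP − MLE = -2.7455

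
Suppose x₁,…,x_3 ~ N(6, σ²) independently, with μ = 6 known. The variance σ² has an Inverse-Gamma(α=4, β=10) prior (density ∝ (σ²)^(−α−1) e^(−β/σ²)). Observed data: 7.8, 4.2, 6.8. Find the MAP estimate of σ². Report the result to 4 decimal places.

Sum of squared deviations about the known mean: SS = (7.8−6)² + (4.2−6)² + (6.8−6)² = 7.12.
The Normal likelihood contributes (σ²)^(−n/2) exp(−SS/(2σ²)), so the posterior is Inverse-Gamma(α + n/2, β + SS/2) = Inverse-Gamma(5.5, 13.56).
The mode of Inverse-Gamma(a, b) is b/(a+1) = 13.56/6.5 ≈ 2.0862.

σ̂²_MAP = 2.0862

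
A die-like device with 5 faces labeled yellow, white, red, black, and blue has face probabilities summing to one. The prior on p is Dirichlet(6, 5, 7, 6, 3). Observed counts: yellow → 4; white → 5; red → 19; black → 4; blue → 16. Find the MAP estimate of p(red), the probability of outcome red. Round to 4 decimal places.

The posterior is Dirichlet(αᵢ + nᵢ) = Dirichlet(10, 10, 26, 10, 19).
For a Dirichlet(a₁,…,a_K) with all aᵢ > 1, the mode has j-th component (aⱼ − 1)/(Σaᵢ − K).
Here Σaᵢ = 75 and K = 5, so p(red) = (26 − 1)/(75 − 5) = 25/70 ≈ 0.3571.

MAP estimate of p(red) = 0.3571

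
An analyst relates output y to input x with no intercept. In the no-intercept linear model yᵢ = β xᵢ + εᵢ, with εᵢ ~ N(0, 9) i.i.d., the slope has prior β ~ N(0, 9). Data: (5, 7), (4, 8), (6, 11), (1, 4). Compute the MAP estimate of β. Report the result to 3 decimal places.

β̂_MAP = 1.734

log p(β | y) = −Σ(yᵢ − βxᵢ)²/(2·9) − β²/(2·9) + const.
Setting the derivative to zero: Σxᵢ(yᵢ − βxᵢ)/9 − β/9 = 0, so β = Σxᵢyᵢ / (Σxᵢ² + σ²/τ²).
Σxᵢyᵢ = 5·7 + 4·8 + 6·11 + 1·4 = 137; Σxᵢ² = 78; σ²/τ² = 1.
β̂_MAP = 137 / (78 + 1) = 137/79 ≈ 1.734.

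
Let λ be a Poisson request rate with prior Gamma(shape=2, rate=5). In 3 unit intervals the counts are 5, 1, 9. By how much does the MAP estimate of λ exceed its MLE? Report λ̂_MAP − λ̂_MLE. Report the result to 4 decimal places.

Σxᵢ = 15. Posterior is Gamma(17, 8); MAP = (17−1)/8 = 16/8 ≈ 2.00000.
MLE = x̄ = 15/3 ≈ 5.00000.
Difference = 16/8 − 15/3 = -3 ≈ -3.0000.

MAP − MLE = -3.0000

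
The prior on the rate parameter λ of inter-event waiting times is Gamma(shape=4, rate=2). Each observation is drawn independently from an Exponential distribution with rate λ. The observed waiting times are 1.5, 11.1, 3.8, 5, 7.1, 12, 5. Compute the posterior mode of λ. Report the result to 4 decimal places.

λ̂_MAP = 0.2105

The Exponential(rate=λ) likelihood is ∝ λ^n e^(−λΣtᵢ). Here n = 7 and Σtᵢ = 1.5 + 11.1 + 3.8 + 5 + 7.1 + 12 + 5 = 45.5.
Posterior ∝ λ^3e^(−2λ) · λ^7e^(−45.5λ) = λ^10e^(−47.5λ), i.e. Gamma(11, 47.5).
Mode = (a−1)/b = 10/47.5 ≈ 0.2105.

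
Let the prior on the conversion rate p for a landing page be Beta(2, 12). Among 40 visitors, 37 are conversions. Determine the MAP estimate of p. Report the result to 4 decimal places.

p̂_MAP = 0.7308

Prior: Beta(2, 12).
Data: 37 successes in 40 trials. The binomial likelihood contributes p^37(1−p)^3, so the posterior is Beta(2+37, 12+3) = Beta(39, 15).
For Beta(a, b) with a, b > 1 the mode is (a−1)/(a+b−2) = 38/52 ≈ 0.7308.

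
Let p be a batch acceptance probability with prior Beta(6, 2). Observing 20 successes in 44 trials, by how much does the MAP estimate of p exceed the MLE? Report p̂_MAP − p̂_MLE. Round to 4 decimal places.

MAP − MLE = 0.0455

Posterior is Beta(26, 26); MAP = (26−1)/(52−2) = 25/50 ≈ 0.50000.
MLE ignores the prior: p̂_MLE = k/n = 20/44 ≈ 0.45455.
Difference = 25/50 − 20/44 = 1/22 ≈ 0.0455.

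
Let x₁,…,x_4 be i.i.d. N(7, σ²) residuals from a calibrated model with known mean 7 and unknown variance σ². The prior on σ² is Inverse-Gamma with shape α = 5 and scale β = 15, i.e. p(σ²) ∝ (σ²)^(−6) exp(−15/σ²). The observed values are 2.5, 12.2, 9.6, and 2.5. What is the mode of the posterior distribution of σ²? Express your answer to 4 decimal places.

σ̂²_MAP = 6.5188

Sum of squared deviations about the known mean: SS = (2.5−7)² + (12.2−7)² + (9.6−7)² + (2.5−7)² = 74.3.
The Normal likelihood contributes (σ²)^(−n/2) exp(−SS/(2σ²)), so the posterior is Inverse-Gamma(α + n/2, β + SS/2) = Inverse-Gamma(7, 52.15).
The mode of Inverse-Gamma(a, b) is b/(a+1) = 52.15/8 ≈ 6.5188.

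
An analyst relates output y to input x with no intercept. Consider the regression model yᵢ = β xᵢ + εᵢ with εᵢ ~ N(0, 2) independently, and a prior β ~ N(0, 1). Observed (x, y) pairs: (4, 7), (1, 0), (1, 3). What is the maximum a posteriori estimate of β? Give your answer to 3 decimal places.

β̂_MAP = 1.550

log p(β | y) = −Σ(yᵢ − βxᵢ)²/(2·2) − β²/(2·1) + const.
Setting the derivative to zero: Σxᵢ(yᵢ − βxᵢ)/2 − β/1 = 0, so β = Σxᵢyᵢ / (Σxᵢ² + σ²/τ²).
Σxᵢyᵢ = 4·7 + 1·0 + 1·3 = 31; Σxᵢ² = 18; σ²/τ² = 2.
β̂_MAP = 31 / (18 + 2) = 31/20 ≈ 1.550.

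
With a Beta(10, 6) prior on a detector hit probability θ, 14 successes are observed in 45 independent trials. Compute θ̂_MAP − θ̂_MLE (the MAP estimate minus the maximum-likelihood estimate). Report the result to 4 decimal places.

MAP − MLE = 0.0787

Posterior is Beta(24, 37); MAP = (24−1)/(61−2) = 23/59 ≈ 0.38983.
MLE ignores the prior: θ̂_MLE = k/n = 14/45 ≈ 0.31111.
Difference = 23/59 − 14/45 = 209/2655 ≈ 0.0787.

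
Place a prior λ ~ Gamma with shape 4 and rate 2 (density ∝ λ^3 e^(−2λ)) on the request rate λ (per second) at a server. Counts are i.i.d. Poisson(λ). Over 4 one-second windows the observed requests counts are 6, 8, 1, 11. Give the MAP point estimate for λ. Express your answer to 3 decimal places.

λ̂_MAP = 4.833

Σxᵢ = 6+8+1+11 = 26, with n = 4.
Posterior ∝ λ^3e^(−2λ) · λ^26e^(−4λ) = λ^29e^(−6λ), i.e. Gamma(shape=30, rate=6).
The mode of a Gamma(a, b) with a ≥ 1 (shape–rate) is (a−1)/b = 29/6 ≈ 4.833.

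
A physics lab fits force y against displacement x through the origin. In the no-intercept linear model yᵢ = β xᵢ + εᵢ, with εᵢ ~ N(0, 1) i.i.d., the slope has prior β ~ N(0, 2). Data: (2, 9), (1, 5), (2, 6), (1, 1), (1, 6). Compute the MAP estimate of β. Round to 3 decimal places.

log p(β | y) = −Σ(yᵢ − βxᵢ)²/(2·1) − β²/(2·2) + const.
Setting the derivative to zero: Σxᵢ(yᵢ − βxᵢ)/1 − β/2 = 0, so β = Σxᵢyᵢ / (Σxᵢ² + σ²/τ²).
Σxᵢyᵢ = 2·9 + 1·5 + 2·6 + 1·1 + 1·6 = 42; Σxᵢ² = 11; σ²/τ² = 0.5.
β̂_MAP = 42 / (11 + 0.5) = 42/11.5 ≈ 3.652.

β̂_MAP = 3.652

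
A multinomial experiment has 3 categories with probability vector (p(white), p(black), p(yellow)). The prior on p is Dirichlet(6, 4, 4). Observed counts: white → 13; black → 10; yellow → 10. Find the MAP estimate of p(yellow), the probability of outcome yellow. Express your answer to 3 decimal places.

The posterior is Dirichlet(αᵢ + nᵢ) = Dirichlet(19, 14, 14).
For a Dirichlet(a₁,…,a_K) with all aᵢ > 1, the mode has j-th component (aⱼ − 1)/(Σaᵢ − K).
Here Σaᵢ = 47 and K = 3, so p(yellow) = (14 − 1)/(47 − 3) = 13/44 ≈ 0.295.

MAP estimate of p(yellow) = 0.295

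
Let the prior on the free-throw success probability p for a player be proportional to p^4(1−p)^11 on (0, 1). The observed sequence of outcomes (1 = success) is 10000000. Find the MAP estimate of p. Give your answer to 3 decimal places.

p̂_MAP = 0.217

The prior density ∝ p^4(1−p)^11 is the kernel of Beta(5, 12).
Data: 1 success in 8 trials (from the sequence). The binomial likelihood contributes p(1−p)^7, so the posterior is Beta(5+1, 12+7) = Beta(6, 19).
For Beta(a, b) with a, b > 1 the mode is (a−1)/(a+b−2) = 5/23 ≈ 0.217.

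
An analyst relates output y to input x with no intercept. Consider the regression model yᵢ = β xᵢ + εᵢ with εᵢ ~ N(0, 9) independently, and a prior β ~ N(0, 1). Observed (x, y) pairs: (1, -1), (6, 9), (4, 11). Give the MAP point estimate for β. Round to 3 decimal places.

β̂_MAP = 1.565

log p(β | y) = −Σ(yᵢ − βxᵢ)²/(2·9) − β²/(2·1) + const.
Setting the derivative to zero: Σxᵢ(yᵢ − βxᵢ)/9 − β/1 = 0, so β = Σxᵢyᵢ / (Σxᵢ² + σ²/τ²).
Σxᵢyᵢ = 1·(-1) + 6·9 + 4·11 = 97; Σxᵢ² = 53; σ²/τ² = 9.
β̂_MAP = 97 / (53 + 9) = 97/62 ≈ 1.565.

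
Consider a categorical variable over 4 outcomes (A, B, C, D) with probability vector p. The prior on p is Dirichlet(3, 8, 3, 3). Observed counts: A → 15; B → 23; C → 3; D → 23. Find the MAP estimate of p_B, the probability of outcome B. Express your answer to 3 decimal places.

MAP estimate of p_B = 0.390

The posterior is Dirichlet(αᵢ + nᵢ) = Dirichlet(18, 31, 6, 26).
For a Dirichlet(a₁,…,a_K) with all aᵢ > 1, the mode has j-th component (aⱼ − 1)/(Σaᵢ − K).
Here Σaᵢ = 81 and K = 4, so p_B = (31 − 1)/(81 − 4) = 30/77 ≈ 0.390.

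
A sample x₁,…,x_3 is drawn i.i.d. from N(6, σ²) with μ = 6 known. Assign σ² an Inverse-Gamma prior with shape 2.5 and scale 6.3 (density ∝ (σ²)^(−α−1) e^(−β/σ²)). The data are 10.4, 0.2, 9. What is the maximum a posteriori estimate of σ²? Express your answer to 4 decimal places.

σ̂²_MAP = 7.4600

Sum of squared deviations about the known mean: SS = (10.4−6)² + (0.2−6)² + (9−6)² = 62.
The Normal likelihood contributes (σ²)^(−n/2) exp(−SS/(2σ²)), so the posterior is Inverse-Gamma(α + n/2, β + SS/2) = Inverse-Gamma(4, 37.3).
The mode of Inverse-Gamma(a, b) is b/(a+1) = 37.3/5 ≈ 7.4600.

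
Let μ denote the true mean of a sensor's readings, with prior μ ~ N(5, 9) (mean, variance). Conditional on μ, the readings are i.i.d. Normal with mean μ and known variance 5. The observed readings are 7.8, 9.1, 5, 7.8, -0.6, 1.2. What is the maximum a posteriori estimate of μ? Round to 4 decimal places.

n = 6; x̄ = (7.8 + 9.1 + 5 + 7.8 + (-0.6) + 1.2)/6 = 30.3/6 = 5.05.
For a Normal prior and Normal likelihood with known variance, the posterior is Normal; its mode equals its mean, the precision-weighted average.
Prior precision 1/σ₀² = 1/9; data precision n/σ² = 6/5 = 1.2.
μ̂ = ((1/9)·5 + 1.2·5.05) / (1/9 + 1.2) = (2977/450)/(59/45) = 2977/590 ≈ 5.0458.

μ̂_MAP = 5.0458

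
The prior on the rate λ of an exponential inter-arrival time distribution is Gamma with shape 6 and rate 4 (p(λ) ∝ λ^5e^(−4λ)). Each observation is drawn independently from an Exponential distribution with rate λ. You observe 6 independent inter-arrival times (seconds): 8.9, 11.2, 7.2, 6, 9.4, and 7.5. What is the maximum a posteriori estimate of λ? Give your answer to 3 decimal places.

The Exponential(rate=λ) likelihood is ∝ λ^n e^(−λΣtᵢ). Here n = 6 and Σtᵢ = 8.9 + 11.2 + 7.2 + 6 + 9.4 + 7.5 = 50.2.
Posterior ∝ λ^5e^(−4λ) · λ^6e^(−50.2λ) = λ^11e^(−54.2λ), i.e. Gamma(12, 54.2).
Mode = (a−1)/b = 11/54.2 ≈ 0.203.

λ̂_MAP = 0.203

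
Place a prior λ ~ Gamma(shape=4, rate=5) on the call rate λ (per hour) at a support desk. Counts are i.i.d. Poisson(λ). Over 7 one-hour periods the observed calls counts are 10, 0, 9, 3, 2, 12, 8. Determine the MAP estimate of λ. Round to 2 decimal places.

Σxᵢ = 10+0+9+3+2+12+8 = 44, with n = 7.
Posterior ∝ λ^3e^(−5λ) · λ^44e^(−7λ) = λ^47e^(−12λ), i.e. Gamma(shape=48, rate=12).
The mode of a Gamma(a, b) with a ≥ 1 (shape–rate) is (a−1)/b = 47/12 ≈ 3.92.

λ̂_MAP = 3.92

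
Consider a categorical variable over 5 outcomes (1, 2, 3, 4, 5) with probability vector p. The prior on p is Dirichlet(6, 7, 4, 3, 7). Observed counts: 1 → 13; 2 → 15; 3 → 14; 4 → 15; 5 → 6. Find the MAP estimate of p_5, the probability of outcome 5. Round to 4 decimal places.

MAP estimate: 0.1412

The posterior is Dirichlet(αᵢ + nᵢ) = Dirichlet(19, 22, 18, 18, 13).
For a Dirichlet(a₁,…,a_K) with all aᵢ > 1, the mode has j-th component (aⱼ − 1)/(Σaᵢ − K).
Here Σaᵢ = 90 and K = 5, so p_5 = (13 − 1)/(90 − 5) = 12/85 ≈ 0.1412.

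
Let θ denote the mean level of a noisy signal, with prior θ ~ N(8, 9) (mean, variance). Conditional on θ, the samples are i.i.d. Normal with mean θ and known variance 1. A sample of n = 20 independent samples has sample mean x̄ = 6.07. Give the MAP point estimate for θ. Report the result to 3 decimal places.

n = 20, x̄ = 6.07.
For a Normal prior and Normal likelihood with known variance, the posterior is Normal; its mode equals its mean, the precision-weighted average.
Prior precision 1/σ₀² = 1/9; data precision n/σ² = 20/1 = 20.
θ̂ = ((1/9)·8 + 20·6.07) / (1/9 + 20) = (5503/45)/(181/9) = 5503/905 ≈ 6.081.

θ̂_MAP = 6.081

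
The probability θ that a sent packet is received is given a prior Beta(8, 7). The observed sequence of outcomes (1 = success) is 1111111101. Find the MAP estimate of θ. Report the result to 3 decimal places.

θ̂_MAP = 0.696

Prior: Beta(8, 7).
Data: 9 successes in 10 trials (from the sequence). The binomial likelihood contributes θ^9(1−θ)^1, so the posterior is Beta(8+9, 7+1) = Beta(17, 8).
For Beta(a, b) with a, b > 1 the mode is (a−1)/(a+b−2) = 16/23 ≈ 0.696.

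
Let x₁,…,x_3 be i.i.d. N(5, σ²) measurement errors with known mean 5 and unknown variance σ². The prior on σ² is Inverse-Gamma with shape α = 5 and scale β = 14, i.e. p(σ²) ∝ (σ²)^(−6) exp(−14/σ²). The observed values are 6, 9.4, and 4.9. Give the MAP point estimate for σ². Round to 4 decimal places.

Sum of squared deviations about the known mean: SS = (6−5)² + (9.4−5)² + (4.9−5)² = 20.37.
The Normal likelihood contributes (σ²)^(−n/2) exp(−SS/(2σ²)), so the posterior is Inverse-Gamma(α + n/2, β + SS/2) = Inverse-Gamma(6.5, 24.185).
The mode of Inverse-Gamma(a, b) is b/(a+1) = 24.185/7.5 ≈ 3.2247.

σ̂²_MAP = 3.2247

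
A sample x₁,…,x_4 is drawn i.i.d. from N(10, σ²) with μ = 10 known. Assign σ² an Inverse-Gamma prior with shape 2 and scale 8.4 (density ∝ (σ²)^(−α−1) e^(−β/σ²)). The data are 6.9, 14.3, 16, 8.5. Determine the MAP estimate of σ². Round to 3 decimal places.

Sum of squared deviations about the known mean: SS = (6.9−10)² + (14.3−10)² + (16−10)² + (8.5−10)² = 66.35.
The Normal likelihood contributes (σ²)^(−n/2) exp(−SS/(2σ²)), so the posterior is Inverse-Gamma(α + n/2, β + SS/2) = Inverse-Gamma(4, 41.575).
The mode of Inverse-Gamma(a, b) is b/(a+1) = 41.575/5 ≈ 8.315.

σ̂²_MAP = 8.315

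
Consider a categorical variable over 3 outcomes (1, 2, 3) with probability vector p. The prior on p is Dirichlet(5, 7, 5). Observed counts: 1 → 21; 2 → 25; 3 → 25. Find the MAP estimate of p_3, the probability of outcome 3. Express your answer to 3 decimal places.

The posterior is Dirichlet(αᵢ + nᵢ) = Dirichlet(26, 32, 30).
For a Dirichlet(a₁,…,a_K) with all aᵢ > 1, the mode has j-th component (aⱼ − 1)/(Σaᵢ − K).
Here Σaᵢ = 88 and K = 3, so p_3 = (30 − 1)/(88 − 3) = 29/85 ≈ 0.341.

MAP estimate: 0.341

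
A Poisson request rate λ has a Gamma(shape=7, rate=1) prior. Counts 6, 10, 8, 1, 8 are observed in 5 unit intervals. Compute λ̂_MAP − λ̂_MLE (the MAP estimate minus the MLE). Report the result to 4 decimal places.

Σxᵢ = 33. Posterior is Gamma(40, 6); MAP = (40−1)/6 = 39/6 ≈ 6.50000.
MLE = x̄ = 33/5 ≈ 6.60000.
Difference = 39/6 − 33/5 = -1/10 ≈ -0.1000.

MAP − MLE = -0.1000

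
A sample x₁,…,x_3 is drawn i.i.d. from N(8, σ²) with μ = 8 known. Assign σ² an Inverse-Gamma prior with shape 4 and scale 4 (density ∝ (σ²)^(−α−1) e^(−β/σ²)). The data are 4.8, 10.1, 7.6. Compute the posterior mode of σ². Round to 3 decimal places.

Sum of squared deviations about the known mean: SS = (4.8−8)² + (10.1−8)² + (7.6−8)² = 14.81.
The Normal likelihood contributes (σ²)^(−n/2) exp(−SS/(2σ²)), so the posterior is Inverse-Gamma(α + n/2, β + SS/2) = Inverse-Gamma(5.5, 11.405).
The mode of Inverse-Gamma(a, b) is b/(a+1) = 11.405/6.5 ≈ 1.755.

σ̂²_MAP = 1.755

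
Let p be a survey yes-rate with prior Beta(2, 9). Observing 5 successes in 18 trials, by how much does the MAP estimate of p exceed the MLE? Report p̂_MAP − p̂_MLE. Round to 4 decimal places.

MAP − MLE = -0.0556

Posterior is Beta(7, 22); MAP = (7−1)/(29−2) = 6/27 ≈ 0.22222.
MLE ignores the prior: p̂_MLE = k/n = 5/18 ≈ 0.27778.
Difference = 6/27 − 5/18 = -1/18 ≈ -0.0556.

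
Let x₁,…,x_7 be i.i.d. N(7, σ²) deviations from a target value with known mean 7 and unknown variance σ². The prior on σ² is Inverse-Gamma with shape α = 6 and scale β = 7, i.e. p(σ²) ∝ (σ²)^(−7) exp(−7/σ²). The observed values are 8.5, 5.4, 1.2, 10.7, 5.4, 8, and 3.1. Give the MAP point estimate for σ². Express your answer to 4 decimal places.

Sum of squared deviations about the known mean: SS = (8.5−7)² + (5.4−7)² + (1.2−7)² + (10.7−7)² + (5.4−7)² + (8−7)² + (3.1−7)² = 70.91.
The Normal likelihood contributes (σ²)^(−n/2) exp(−SS/(2σ²)), so the posterior is Inverse-Gamma(α + n/2, β + SS/2) = Inverse-Gamma(9.5, 42.455).
The mode of Inverse-Gamma(a, b) is b/(a+1) = 42.455/10.5 ≈ 4.0433.

σ̂²_MAP = 4.0433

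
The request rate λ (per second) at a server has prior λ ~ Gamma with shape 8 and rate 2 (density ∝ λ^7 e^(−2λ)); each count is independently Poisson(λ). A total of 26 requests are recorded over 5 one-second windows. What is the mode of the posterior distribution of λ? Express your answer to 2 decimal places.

Σxᵢ = 26, n = 5.
Posterior ∝ λ^7e^(−2λ) · λ^26e^(−5λ) = λ^33e^(−7λ), i.e. Gamma(shape=34, rate=7).
The mode of a Gamma(a, b) with a ≥ 1 (shape–rate) is (a−1)/b = 33/7 ≈ 4.71.

λ̂_MAP = 4.71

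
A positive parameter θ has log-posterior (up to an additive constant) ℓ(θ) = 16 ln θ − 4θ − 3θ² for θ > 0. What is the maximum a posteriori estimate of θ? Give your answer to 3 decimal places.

ℓ'(θ) = 16/θ − 4 − 6θ. Setting this to zero and multiplying by θ: 6θ² + 4θ − 16 = 0.
θ = (−4 + √(4² + 4·6·16)) / (2·6) = (−4 + √400) / 12 = (−4 + 20)/12 = 4/3.
ℓ''(θ) = −16/θ² − 6 < 0, confirming a maximum.

θ̂_MAP = 1.333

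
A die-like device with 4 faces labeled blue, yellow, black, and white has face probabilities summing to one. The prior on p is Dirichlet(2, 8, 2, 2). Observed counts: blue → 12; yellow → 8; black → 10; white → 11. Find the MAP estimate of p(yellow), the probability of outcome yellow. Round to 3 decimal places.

The posterior is Dirichlet(αᵢ + nᵢ) = Dirichlet(14, 16, 12, 13).
For a Dirichlet(a₁,…,a_K) with all aᵢ > 1, the mode has j-th component (aⱼ − 1)/(Σaᵢ − K).
Here Σaᵢ = 55 and K = 4, so p(yellow) = (16 − 1)/(55 − 4) = 15/51 ≈ 0.294.

MAP estimate of p(yellow) = 0.294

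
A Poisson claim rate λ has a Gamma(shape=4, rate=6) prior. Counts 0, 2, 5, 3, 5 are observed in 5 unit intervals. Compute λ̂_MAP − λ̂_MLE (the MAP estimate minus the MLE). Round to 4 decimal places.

Σxᵢ = 15. Posterior is Gamma(19, 11); MAP = (19−1)/11 = 18/11 ≈ 1.63636.
MLE = x̄ = 15/5 ≈ 3.00000.
Difference = 18/11 − 15/5 = -15/11 ≈ -1.3636.

MAP − MLE = -1.3636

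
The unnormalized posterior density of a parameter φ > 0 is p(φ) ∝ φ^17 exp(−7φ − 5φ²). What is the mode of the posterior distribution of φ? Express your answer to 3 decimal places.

φ̂_MAP = 1.000

ℓ'(φ) = 17/φ − 7 − 10φ. Setting this to zero and multiplying by φ: 10φ² + 7φ − 17 = 0.
φ = (−7 + √(7² + 4·10·17)) / (2·10) = (−7 + √729) / 20 = (−7 + 27)/20 = 1.
ℓ''(φ) = −17/φ² − 10 < 0, confirming a maximum.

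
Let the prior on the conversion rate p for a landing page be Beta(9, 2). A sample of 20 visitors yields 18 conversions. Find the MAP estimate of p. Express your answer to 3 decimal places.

p̂_MAP = 0.897

Prior: Beta(9, 2).
Data: 18 successes in 20 trials. The binomial likelihood contributes p^18(1−p)^2, so the posterior is Beta(9+18, 2+2) = Beta(27, 4).
For Beta(a, b) with a, b > 1 the mode is (a−1)/(a+b−2) = 26/29 ≈ 0.897.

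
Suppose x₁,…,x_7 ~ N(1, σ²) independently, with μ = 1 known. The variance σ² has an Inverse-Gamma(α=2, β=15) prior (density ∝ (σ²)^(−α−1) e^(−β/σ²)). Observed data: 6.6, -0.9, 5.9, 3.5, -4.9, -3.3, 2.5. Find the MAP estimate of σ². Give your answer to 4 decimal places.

Sum of squared deviations about the known mean: SS = (6.6−1)² + (-0.9−1)² + (5.9−1)² + (3.5−1)² + (-4.9−1)² + (-3.3−1)² + (2.5−1)² = 120.78.
The Normal likelihood contributes (σ²)^(−n/2) exp(−SS/(2σ²)), so the posterior is Inverse-Gamma(α + n/2, β + SS/2) = Inverse-Gamma(5.5, 75.39).
The mode of Inverse-Gamma(a, b) is b/(a+1) = 75.39/6.5 ≈ 11.5985.

σ̂²_MAP = 11.5985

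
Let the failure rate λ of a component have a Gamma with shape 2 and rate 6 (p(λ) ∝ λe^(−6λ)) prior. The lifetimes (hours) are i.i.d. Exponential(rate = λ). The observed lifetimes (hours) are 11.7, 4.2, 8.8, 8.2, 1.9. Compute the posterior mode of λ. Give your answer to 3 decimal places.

λ̂_MAP = 0.147

The Exponential(rate=λ) likelihood is ∝ λ^n e^(−λΣtᵢ). Here n = 5 and Σtᵢ = 11.7 + 4.2 + 8.8 + 8.2 + 1.9 = 34.8.
Posterior ∝ λe^(−6λ) · λ^5e^(−34.8λ) = λ^6e^(−40.8λ), i.e. Gamma(7, 40.8).
Mode = (a−1)/b = 6/40.8 ≈ 0.147.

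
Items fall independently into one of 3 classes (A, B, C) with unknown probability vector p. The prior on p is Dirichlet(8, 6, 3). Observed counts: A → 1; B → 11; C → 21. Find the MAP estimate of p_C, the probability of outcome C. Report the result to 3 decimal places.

MAP estimate of p_C = 0.489

The posterior is Dirichlet(αᵢ + nᵢ) = Dirichlet(9, 17, 24).
For a Dirichlet(a₁,…,a_K) with all aᵢ > 1, the mode has j-th component (aⱼ − 1)/(Σaᵢ − K).
Here Σaᵢ = 50 and K = 3, so p_C = (24 − 1)/(50 − 3) = 23/47 ≈ 0.489.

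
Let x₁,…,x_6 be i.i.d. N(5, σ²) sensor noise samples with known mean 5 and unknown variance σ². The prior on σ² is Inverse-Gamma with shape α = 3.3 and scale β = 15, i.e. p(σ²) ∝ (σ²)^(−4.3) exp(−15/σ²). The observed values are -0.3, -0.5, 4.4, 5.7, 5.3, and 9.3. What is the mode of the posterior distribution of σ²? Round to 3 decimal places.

Sum of squared deviations about the known mean: SS = (-0.3−5)² + (-0.5−5)² + (4.4−5)² + (5.7−5)² + (5.3−5)² + (9.3−5)² = 77.77.
The Normal likelihood contributes (σ²)^(−n/2) exp(−SS/(2σ²)), so the posterior is Inverse-Gamma(α + n/2, β + SS/2) = Inverse-Gamma(6.3, 53.885).
The mode of Inverse-Gamma(a, b) is b/(a+1) = 53.885/7.3 ≈ 7.382.

σ̂²_MAP = 7.382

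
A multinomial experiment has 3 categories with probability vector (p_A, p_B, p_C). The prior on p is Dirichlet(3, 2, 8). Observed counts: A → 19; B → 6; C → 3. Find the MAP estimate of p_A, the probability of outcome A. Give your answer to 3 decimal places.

The posterior is Dirichlet(αᵢ + nᵢ) = Dirichlet(22, 8, 11).
For a Dirichlet(a₁,…,a_K) with all aᵢ > 1, the mode has j-th component (aⱼ − 1)/(Σaᵢ − K).
Here Σaᵢ = 41 and K = 3, so p_A = (22 − 1)/(41 − 3) = 21/38 ≈ 0.553.

MAP estimate of p_A = 0.553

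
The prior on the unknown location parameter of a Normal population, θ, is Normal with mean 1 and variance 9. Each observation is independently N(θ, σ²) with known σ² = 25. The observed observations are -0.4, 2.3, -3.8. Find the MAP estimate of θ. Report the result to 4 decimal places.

θ̂_MAP = 0.1519

n = 3; x̄ = ((-0.4) + 2.3 + (-3.8))/3 = -1.9/3 = -19/30 ≈ -0.6333.
For a Normal prior and Normal likelihood with known variance, the posterior is Normal; its mode equals its mean, the precision-weighted average.
Prior precision 1/σ₀² = 1/9; data precision n/σ² = 3/25 = 0.12.
θ̂ = ((1/9)·1 + 0.12·(-19/30)) / (1/9 + 0.12) = (79/2250)/(52/225) = 79/520 ≈ 0.1519.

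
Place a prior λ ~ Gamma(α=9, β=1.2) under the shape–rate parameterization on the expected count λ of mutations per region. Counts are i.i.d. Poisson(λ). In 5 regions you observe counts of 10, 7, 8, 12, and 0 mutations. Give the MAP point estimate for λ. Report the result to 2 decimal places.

Σxᵢ = 10+7+8+12+0 = 37, with n = 5.
Posterior ∝ λ^8e^(−1.2λ) · λ^37e^(−5λ) = λ^45e^(−6.2λ), i.e. Gamma(shape=46, rate=6.2).
The mode of a Gamma(a, b) with a ≥ 1 (shape–rate) is (a−1)/b = 45/6.2 ≈ 7.26.

λ̂_MAP = 7.26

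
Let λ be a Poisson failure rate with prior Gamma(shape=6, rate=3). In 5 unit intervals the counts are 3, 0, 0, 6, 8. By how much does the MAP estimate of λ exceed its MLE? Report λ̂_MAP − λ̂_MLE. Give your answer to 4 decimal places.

MAP − MLE = -0.6500

Σxᵢ = 17. Posterior is Gamma(23, 8); MAP = (23−1)/8 = 22/8 ≈ 2.75000.
MLE = x̄ = 17/5 ≈ 3.40000.
Difference = 22/8 − 17/5 = -13/20 ≈ -0.6500.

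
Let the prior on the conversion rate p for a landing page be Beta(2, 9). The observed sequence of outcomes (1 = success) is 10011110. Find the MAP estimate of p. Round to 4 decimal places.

p̂_MAP = 0.3529

Prior: Beta(2, 9).
Data: 5 successes in 8 trials (from the sequence). The binomial likelihood contributes p^5(1−p)^3, so the posterior is Beta(2+5, 9+3) = Beta(7, 12).
For Beta(a, b) with a, b > 1 the mode is (a−1)/(a+b−2) = 6/17 ≈ 0.3529.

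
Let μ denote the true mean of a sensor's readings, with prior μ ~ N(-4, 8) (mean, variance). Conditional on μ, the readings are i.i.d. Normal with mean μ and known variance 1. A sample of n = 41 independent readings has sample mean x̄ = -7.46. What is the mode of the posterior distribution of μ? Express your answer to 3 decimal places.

n = 41, x̄ = -7.46.
For a Normal prior and Normal likelihood with known variance, the posterior is Normal; its mode equals its mean, the precision-weighted average.
Prior precision 1/σ₀² = 1/8 = 0.125; data precision n/σ² = 41/1 = 41.
μ̂ = (0.125·(-4) + 41·(-7.46)) / (0.125 + 41) = (-306.36)/41.125 = -61272/8225 ≈ -7.449.

μ̂_MAP = -7.449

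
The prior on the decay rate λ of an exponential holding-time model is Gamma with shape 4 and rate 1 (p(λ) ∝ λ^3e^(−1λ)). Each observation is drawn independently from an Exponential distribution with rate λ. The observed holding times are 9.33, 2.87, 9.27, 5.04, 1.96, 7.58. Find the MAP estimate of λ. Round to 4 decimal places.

The Exponential(rate=λ) likelihood is ∝ λ^n e^(−λΣtᵢ). Here n = 6 and Σtᵢ = 9.33 + 2.87 + 9.27 + 5.04 + 1.96 + 7.58 = 36.05.
Posterior ∝ λ^3e^(−1λ) · λ^6e^(−36.05λ) = λ^9e^(−37.05λ), i.e. Gamma(10, 37.05).
Mode = (a−1)/b = 9/37.05 ≈ 0.2429.

λ̂_MAP = 0.2429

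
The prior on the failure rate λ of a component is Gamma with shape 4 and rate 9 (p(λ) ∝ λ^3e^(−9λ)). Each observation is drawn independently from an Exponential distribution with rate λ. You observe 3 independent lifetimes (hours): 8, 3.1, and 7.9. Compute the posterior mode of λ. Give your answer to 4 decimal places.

The Exponential(rate=λ) likelihood is ∝ λ^n e^(−λΣtᵢ). Here n = 3 and Σtᵢ = 8 + 3.1 + 7.9 = 19.
Posterior ∝ λ^3e^(−9λ) · λ^3e^(−19λ) = λ^6e^(−28λ), i.e. Gamma(7, 28).
Mode = (a−1)/b = 6/28 ≈ 0.2143.

λ̂_MAP = 0.2143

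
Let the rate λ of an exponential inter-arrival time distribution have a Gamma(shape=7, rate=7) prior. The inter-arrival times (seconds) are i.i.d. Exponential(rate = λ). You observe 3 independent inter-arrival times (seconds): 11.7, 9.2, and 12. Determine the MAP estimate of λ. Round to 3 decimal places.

The Exponential(rate=λ) likelihood is ∝ λ^n e^(−λΣtᵢ). Here n = 3 and Σtᵢ = 11.7 + 9.2 + 12 = 32.9.
Posterior ∝ λ^6e^(−7λ) · λ^3e^(−32.9λ) = λ^9e^(−39.9λ), i.e. Gamma(10, 39.9).
Mode = (a−1)/b = 9/39.9 ≈ 0.226.

λ̂_MAP = 0.226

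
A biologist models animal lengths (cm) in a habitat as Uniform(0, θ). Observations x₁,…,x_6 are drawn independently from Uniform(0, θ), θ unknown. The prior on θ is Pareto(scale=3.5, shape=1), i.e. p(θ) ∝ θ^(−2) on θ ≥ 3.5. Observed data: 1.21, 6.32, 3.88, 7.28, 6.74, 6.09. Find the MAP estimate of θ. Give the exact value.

θ̂_MAP = 7.28

The Uniform(0, θ) likelihood is θ^(−n) for θ ≥ max(xᵢ), zero otherwise. Here max(xᵢ) = 7.28.
Posterior ∝ θ^(−2) · θ^(−6) = θ^(−8) on θ ≥ max(3.5, 7.28) = 7.28.
This density is strictly decreasing in θ, so the posterior mode lies at the lower boundary of the support.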